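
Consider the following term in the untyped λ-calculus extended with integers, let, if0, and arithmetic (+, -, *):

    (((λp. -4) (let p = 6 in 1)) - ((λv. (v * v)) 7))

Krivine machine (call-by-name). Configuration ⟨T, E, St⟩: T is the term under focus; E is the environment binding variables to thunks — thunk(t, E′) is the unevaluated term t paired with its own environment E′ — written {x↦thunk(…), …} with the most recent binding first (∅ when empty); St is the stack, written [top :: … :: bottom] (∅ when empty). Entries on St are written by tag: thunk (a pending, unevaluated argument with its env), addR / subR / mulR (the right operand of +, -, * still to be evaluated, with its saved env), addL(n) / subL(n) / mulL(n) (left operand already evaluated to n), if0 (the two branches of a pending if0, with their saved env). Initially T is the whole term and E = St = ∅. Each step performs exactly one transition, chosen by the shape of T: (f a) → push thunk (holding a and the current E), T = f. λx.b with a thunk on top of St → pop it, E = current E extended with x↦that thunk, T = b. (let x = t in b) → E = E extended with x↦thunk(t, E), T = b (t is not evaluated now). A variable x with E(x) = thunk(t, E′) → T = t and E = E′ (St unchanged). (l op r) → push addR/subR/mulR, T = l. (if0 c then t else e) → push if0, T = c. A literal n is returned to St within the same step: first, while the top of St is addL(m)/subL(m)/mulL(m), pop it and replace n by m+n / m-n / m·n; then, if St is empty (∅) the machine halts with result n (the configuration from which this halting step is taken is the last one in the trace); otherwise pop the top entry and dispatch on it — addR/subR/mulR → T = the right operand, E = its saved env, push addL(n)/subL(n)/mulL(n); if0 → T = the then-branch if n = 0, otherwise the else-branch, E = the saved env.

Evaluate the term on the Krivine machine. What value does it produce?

step 0: ⟨T=(((λp. -4) (let p = 6 in 1)) - ((λv. (v * v)) 7)); E=∅; St=∅⟩
step 1: ⟨T=((λp. -4) (let p = 6 in 1)); E=∅; St=[subR]⟩
step 2: ⟨T=(λp. -4); E=∅; St=[thunk :: subR]⟩
step 3: ⟨T=-4; E={p↦thunk((let p = 6 in 1), ∅)}; St=[subR]⟩
step 4: ⟨T=((λv. (v * v)) 7); E=∅; St=[subL(-4)]⟩
step 5: ⟨T=(λv. (v * v)); E=∅; St=[thunk :: subL(-4)]⟩
step 6: ⟨T=(v * v); E={v↦thunk(7, ∅)}; St=[subL(-4)]⟩
step 7: ⟨T=v; E={v↦thunk(7, ∅)}; St=[mulR :: subL(-4)]⟩
step 8: ⟨T=7; E=∅; St=[mulR :: subL(-4)]⟩
step 9: ⟨T=v; E={v↦thunk(7, ∅)}; St=[mulL(7) :: subL(-4)]⟩
step 10: ⟨T=7; E=∅; St=[mulL(7) :: subL(-4)]⟩
→ final value -53

Answer: -53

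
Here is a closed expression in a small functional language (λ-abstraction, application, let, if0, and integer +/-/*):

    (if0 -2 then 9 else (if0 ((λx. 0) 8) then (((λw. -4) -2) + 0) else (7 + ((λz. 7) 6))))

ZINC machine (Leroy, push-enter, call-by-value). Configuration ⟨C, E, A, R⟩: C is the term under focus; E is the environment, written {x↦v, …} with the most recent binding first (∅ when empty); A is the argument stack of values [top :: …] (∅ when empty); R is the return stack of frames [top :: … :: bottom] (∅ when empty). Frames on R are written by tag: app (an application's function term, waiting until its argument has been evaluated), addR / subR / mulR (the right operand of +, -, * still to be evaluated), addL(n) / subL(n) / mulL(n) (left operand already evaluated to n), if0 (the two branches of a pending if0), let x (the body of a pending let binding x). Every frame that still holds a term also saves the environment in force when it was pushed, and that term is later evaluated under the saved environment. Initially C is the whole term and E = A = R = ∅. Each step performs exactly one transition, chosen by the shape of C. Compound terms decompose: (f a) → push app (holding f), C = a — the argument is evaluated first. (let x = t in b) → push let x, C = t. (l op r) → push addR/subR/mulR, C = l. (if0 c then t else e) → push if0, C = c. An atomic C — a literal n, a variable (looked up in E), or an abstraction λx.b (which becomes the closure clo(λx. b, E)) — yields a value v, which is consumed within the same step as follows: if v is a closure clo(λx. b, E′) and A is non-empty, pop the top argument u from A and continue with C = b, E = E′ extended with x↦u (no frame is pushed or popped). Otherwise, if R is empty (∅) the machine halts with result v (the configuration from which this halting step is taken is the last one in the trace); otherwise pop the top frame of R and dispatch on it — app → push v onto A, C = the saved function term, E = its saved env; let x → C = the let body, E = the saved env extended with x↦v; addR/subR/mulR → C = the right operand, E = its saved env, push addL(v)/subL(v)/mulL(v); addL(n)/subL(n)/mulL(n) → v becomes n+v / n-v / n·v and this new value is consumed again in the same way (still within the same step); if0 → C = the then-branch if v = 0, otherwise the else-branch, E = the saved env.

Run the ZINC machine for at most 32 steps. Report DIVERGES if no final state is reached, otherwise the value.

Answer: -4

Execution trace:
step 0: [C=(if0 -2 then 9 else (if0 ((λx. 0) 8) then (((λw. -4) -2) + 0) else (7 + ((λz. 7) 6)))) | E=∅ | A=∅ | R=∅]
step 1: [C=-2 | E=∅ | A=∅ | R=[if0]]
step 2: [C=(if0 ((λx. 0) 8) then (((λw. -4) -2) + 0) else (7 + ((λz. 7) 6))) | E=∅ | A=∅ | R=∅]
step 3: [C=((λx. 0) 8) | E=∅ | A=∅ | R=[if0]]
step 4: [C=8 | E=∅ | A=∅ | R=[app :: if0]]
step 5: [C=(λx. 0) | E=∅ | A=[8] | R=[if0]]
step 6: [C=0 | E={x↦8} | A=∅ | R=[if0]]
step 7: [C=(((λw. -4) -2) + 0) | E=∅ | A=∅ | R=∅]
step 8: [C=((λw. -4) -2) | E=∅ | A=∅ | R=[addR]]
step 9: [C=-2 | E=∅ | A=∅ | R=[app :: addR]]
step 10: [C=(λw. -4) | E=∅ | A=[-2] | R=[addR]]
step 11: [C=-4 | E={w↦-2} | A=∅ | R=[addR]]
step 12: [C=0 | E=∅ | A=∅ | R=[addL(-4)]]
→ final value -4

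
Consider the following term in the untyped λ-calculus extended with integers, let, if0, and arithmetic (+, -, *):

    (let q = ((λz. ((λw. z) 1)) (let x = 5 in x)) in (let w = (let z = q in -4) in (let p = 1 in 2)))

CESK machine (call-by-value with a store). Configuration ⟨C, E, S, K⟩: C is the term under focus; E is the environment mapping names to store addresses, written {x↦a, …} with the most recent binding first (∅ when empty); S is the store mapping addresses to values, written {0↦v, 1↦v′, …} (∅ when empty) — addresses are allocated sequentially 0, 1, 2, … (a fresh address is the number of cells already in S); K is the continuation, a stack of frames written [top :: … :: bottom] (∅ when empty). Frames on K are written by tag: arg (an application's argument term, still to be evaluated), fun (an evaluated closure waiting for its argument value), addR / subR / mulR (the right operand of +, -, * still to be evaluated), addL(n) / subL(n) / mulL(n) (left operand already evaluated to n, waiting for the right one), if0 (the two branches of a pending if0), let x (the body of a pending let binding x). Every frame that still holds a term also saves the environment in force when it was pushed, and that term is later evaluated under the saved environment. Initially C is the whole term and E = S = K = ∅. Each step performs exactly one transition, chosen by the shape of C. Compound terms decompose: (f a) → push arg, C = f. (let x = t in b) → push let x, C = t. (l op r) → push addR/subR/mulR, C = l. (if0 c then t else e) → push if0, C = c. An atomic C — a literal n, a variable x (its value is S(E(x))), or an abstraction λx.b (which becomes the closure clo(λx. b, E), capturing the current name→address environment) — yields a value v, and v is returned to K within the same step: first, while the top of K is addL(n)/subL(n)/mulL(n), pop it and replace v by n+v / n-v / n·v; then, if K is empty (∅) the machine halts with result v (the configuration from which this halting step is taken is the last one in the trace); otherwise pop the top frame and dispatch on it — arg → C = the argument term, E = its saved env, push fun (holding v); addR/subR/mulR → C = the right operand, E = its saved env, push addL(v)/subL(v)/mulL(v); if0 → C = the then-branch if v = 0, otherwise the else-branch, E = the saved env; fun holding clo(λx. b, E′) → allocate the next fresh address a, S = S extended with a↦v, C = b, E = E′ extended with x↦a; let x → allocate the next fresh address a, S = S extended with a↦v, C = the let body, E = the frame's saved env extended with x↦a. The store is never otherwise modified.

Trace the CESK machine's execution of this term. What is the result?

step 0: <C=(let q = ((λz. ((λw. z) 1)) (let x = 5 in x)) in (let w = (let z = q in -4) in (let p = 1 in 2))), E=∅, S=∅, K=∅>
step 1: <C=((λz. ((λw. z) 1)) (let x = 5 in x)), E=∅, S=∅, K=[let q]>
step 2: <C=(λz. ((λw. z) 1)), E=∅, S=∅, K=[arg :: let q]>
step 3: <C=(let x = 5 in x), E=∅, S=∅, K=[fun :: let q]>
step 4: <C=5, E=∅, S=∅, K=[let x :: fun :: let q]>
step 5: <C=x, E={x↦0}, S={0↦5}, K=[fun :: let q]>
step 6: <C=((λw. z) 1), E={z↦1}, S={0↦5, 1↦5}, K=[let q]>
step 7: <C=(λw. z), E={z↦1}, S={0↦5, 1↦5}, K=[arg :: let q]>
step 8: <C=1, E={z↦1}, S={0↦5, 1↦5}, K=[fun :: let q]>
step 9: <C=z, E={w↦2, z↦1}, S={0↦5, 1↦5, 2↦1}, K=[let q]>
step 10: <C=(let w = (let z = q in -4) in (let p = 1 in 2)), E={q↦3}, S={0↦5, 1↦5, 2↦1, 3↦5}, K=∅>
step 11: <C=(let z = q in -4), E={q↦3}, S={0↦5, 1↦5, 2↦1, 3↦5}, K=[let w]>
step 12: <C=q, E={q↦3}, S={0↦5, 1↦5, 2↦1, 3↦5}, K=[let z :: let w]>
step 13: <C=-4, E={z↦4, q↦3}, S={0↦5, 1↦5, 2↦1, 3↦5, 4↦5}, K=[let w]>
step 14: <C=(let p = 1 in 2), E={w↦5, q↦3}, S={0↦5, 1↦5, 2↦1, 3↦5, 4↦5, 5↦-4}, K=∅>
step 15: <C=1, E={w↦5, q↦3}, S={0↦5, 1↦5, 2↦1, 3↦5, 4↦5, 5↦-4}, K=[let p]>
step 16: <C=2, E={p↦6, w↦5, q↦3}, S={0↦5, 1↦5, 2↦1, 3↦5, 4↦5, 5↦-4, 6↦1}, K=∅>
→ final value 2

Answer: 2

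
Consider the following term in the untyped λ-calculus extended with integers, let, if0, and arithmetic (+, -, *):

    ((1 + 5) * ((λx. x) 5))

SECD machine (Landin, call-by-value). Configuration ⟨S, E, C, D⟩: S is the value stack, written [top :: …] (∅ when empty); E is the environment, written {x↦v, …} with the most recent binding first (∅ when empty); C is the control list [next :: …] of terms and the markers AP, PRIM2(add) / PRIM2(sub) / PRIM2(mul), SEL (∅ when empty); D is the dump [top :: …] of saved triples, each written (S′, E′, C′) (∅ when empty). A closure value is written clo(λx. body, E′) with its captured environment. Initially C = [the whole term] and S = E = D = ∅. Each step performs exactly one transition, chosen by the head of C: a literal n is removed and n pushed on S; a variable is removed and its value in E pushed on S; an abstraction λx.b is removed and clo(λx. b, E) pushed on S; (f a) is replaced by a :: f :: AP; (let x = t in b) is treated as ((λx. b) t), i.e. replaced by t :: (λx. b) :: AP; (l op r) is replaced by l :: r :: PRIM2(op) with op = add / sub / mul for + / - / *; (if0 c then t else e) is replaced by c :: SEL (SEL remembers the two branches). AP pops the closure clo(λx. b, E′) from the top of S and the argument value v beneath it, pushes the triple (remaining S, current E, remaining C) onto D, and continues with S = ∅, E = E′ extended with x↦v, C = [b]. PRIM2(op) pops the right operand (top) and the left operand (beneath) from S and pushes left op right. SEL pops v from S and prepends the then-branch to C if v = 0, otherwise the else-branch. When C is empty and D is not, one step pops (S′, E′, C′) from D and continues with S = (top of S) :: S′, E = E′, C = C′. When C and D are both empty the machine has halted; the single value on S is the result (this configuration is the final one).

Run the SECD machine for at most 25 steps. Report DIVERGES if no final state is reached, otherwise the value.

Answer: 30

Derivation:
step 0: <S=∅, E=∅, C=[((1 + 5) * ((λx. x) 5))], D=∅>
step 1: <S=∅, E=∅, C=[(1 + 5) :: ((λx. x) 5) :: PRIM2(mul)], D=∅>
step 2: <S=∅, E=∅, C=[1 :: 5 :: PRIM2(add) :: ((λx. x) 5) :: PRIM2(mul)], D=∅>
step 3: <S=[1], E=∅, C=[5 :: PRIM2(add) :: ((λx. x) 5) :: PRIM2(mul)], D=∅>
step 4: <S=[5 :: 1], E=∅, C=[PRIM2(add) :: ((λx. x) 5) :: PRIM2(mul)], D=∅>
step 5: <S=[6], E=∅, C=[((λx. x) 5) :: PRIM2(mul)], D=∅>
step 6: <S=[6], E=∅, C=[5 :: (λx. x) :: AP :: PRIM2(mul)], D=∅>
step 7: <S=[5 :: 6], E=∅, C=[(λx. x) :: AP :: PRIM2(mul)], D=∅>
step 8: <S=[clo(λx. x, ∅) :: 5 :: 6], E=∅, C=[AP :: PRIM2(mul)], D=∅>
step 9: <S=∅, E={x↦5}, C=[x], D=[([6], ∅, [PRIM2(mul)])]>
step 10: <S=[5], E={x↦5}, C=∅, D=[([6], ∅, [PRIM2(mul)])]>
step 11: <S=[5 :: 6], E=∅, C=[PRIM2(mul)], D=∅>
step 12: <S=[30], E=∅, C=∅, D=∅>
→ final value 30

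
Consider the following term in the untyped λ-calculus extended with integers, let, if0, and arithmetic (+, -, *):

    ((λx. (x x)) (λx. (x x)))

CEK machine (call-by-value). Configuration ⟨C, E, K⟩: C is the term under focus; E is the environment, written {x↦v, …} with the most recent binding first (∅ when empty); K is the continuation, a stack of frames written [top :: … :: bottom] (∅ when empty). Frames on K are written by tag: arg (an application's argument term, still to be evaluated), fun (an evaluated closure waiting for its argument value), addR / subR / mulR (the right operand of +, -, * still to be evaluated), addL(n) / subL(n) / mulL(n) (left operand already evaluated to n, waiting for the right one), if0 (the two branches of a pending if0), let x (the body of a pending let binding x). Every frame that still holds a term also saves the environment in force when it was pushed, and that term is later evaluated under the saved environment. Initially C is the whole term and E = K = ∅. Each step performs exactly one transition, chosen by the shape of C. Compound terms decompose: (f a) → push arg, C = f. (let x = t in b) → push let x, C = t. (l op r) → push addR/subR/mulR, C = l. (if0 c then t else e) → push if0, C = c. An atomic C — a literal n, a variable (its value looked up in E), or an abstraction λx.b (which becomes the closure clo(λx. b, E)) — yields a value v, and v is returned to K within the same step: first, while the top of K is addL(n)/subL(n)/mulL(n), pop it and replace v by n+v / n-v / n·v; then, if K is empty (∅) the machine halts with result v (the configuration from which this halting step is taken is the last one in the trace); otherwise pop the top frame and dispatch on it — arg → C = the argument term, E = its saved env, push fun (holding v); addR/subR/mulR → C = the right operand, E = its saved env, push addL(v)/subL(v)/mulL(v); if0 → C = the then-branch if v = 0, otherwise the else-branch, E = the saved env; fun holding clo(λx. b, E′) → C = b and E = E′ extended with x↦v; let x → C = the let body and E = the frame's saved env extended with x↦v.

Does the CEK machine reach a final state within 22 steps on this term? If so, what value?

0. [C=((λx. (x x)) (λx. (x x))) | E=∅ | K=∅]
1. [C=(λx. (x x)) | E=∅ | K=[arg]]
2. [C=(λx. (x x)) | E=∅ | K=[fun]]
3. [C=(x x) | E={x↦clo(λx. (x x), ∅)} | K=∅]
4. [C=x | E={x↦clo(λx. (x x), ∅)} | K=[arg]]
5. [C=x | E={x↦clo(λx. (x x), ∅)} | K=[fun]]
… configuration repeats with period 3 (steps 3–5 recur indefinitely) …

Answer: DIVERGES (no final state within 22 steps)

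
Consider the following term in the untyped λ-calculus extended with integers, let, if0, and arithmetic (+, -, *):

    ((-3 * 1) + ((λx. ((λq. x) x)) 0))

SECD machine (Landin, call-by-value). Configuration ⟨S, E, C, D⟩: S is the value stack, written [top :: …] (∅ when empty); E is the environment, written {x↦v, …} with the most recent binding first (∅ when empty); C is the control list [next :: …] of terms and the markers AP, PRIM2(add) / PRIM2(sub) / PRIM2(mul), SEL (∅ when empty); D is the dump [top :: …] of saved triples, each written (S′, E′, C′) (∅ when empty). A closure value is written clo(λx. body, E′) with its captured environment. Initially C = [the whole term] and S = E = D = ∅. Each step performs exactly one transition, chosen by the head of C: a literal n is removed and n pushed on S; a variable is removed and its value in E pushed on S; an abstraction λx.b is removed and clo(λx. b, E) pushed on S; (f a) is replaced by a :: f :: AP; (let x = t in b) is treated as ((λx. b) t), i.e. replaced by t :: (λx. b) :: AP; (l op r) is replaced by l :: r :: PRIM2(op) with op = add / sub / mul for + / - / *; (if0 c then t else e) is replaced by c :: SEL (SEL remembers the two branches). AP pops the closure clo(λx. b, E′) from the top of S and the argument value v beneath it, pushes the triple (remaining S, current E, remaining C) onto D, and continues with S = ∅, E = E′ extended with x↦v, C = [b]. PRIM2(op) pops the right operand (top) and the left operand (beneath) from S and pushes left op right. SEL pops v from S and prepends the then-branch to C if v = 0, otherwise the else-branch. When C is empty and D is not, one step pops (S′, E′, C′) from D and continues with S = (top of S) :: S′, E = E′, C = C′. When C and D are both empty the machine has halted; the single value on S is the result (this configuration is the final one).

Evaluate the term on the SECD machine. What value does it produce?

Answer: -3

Execution trace:
t=0: ⟨S=∅; E=∅; C=[((-3 * 1) + ((λx. ((λq. x) x)) 0))]; D=∅⟩
t=1: ⟨S=∅; E=∅; C=[(-3 * 1) :: ((λx. ((λq. x) x)) 0) :: PRIM2(add)]; D=∅⟩
t=2: ⟨S=∅; E=∅; C=[-3 :: 1 :: PRIM2(mul) :: ((λx. ((λq. x) x)) 0) :: PRIM2(add)]; D=∅⟩
t=3: ⟨S=[-3]; E=∅; C=[1 :: PRIM2(mul) :: ((λx. ((λq. x) x)) 0) :: PRIM2(add)]; D=∅⟩
t=4: ⟨S=[1 :: -3]; E=∅; C=[PRIM2(mul) :: ((λx. ((λq. x) x)) 0) :: PRIM2(add)]; D=∅⟩
t=5: ⟨S=[-3]; E=∅; C=[((λx. ((λq. x) x)) 0) :: PRIM2(add)]; D=∅⟩
t=6: ⟨S=[-3]; E=∅; C=[0 :: (λx. ((λq. x) x)) :: AP :: PRIM2(add)]; D=∅⟩
t=7: ⟨S=[0 :: -3]; E=∅; C=[(λx. ((λq. x) x)) :: AP :: PRIM2(add)]; D=∅⟩
t=8: ⟨S=[clo(λx. ((λq. x) x), ∅) :: 0 :: -3]; E=∅; C=[AP :: PRIM2(add)]; D=∅⟩
t=9: ⟨S=∅; E={x↦0}; C=[((λq. x) x)]; D=[([-3], ∅, [PRIM2(add)])]⟩
t=10: ⟨S=∅; E={x↦0}; C=[x :: (λq. x) :: AP]; D=[([-3], ∅, [PRIM2(add)])]⟩
t=11: ⟨S=[0]; E={x↦0}; C=[(λq. x) :: AP]; D=[([-3], ∅, [PRIM2(add)])]⟩
t=12: ⟨S=[clo(λq. x, {x↦0}) :: 0]; E={x↦0}; C=[AP]; D=[([-3], ∅, [PRIM2(add)])]⟩
t=13: ⟨S=∅; E={q↦0, x↦0}; C=[x]; D=[(∅, {x↦0}, ∅) :: ([-3], ∅, [PRIM2(add)])]⟩
t=14: ⟨S=[0]; E={q↦0, x↦0}; C=∅; D=[(∅, {x↦0}, ∅) :: ([-3], ∅, [PRIM2(add)])]⟩
t=15: ⟨S=[0]; E={x↦0}; C=∅; D=[([-3], ∅, [PRIM2(add)])]⟩
t=16: ⟨S=[0 :: -3]; E=∅; C=[PRIM2(add)]; D=∅⟩
t=17: ⟨S=[-3]; E=∅; C=∅; D=∅⟩
→ final value -3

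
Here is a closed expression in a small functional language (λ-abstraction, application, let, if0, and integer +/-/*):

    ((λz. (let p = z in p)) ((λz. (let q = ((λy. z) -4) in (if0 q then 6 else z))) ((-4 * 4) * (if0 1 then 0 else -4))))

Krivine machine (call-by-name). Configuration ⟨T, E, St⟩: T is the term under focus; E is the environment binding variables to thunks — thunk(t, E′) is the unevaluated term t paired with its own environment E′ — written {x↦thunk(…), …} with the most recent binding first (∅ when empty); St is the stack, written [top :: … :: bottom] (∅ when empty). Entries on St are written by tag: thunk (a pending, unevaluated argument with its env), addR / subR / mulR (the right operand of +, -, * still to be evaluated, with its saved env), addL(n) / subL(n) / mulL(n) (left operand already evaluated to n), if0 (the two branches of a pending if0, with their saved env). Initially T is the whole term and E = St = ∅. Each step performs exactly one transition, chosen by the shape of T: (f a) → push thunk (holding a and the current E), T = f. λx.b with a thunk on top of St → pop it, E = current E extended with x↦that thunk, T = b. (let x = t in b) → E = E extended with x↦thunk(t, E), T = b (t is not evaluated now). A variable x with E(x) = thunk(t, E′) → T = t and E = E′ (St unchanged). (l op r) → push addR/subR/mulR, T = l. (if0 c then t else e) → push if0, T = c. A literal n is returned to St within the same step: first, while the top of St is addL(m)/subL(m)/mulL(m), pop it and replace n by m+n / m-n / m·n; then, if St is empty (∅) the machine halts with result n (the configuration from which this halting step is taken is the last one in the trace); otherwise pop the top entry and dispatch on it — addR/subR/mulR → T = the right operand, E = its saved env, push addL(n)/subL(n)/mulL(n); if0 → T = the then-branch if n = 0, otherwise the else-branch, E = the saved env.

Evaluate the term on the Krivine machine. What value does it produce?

Answer: 64

Execution trace:
[0] [T=((λz. (let p = z in p)) ((λz. (let q = ((λy. z) -4) in (if0 q then 6 else z))) ((-4 * 4) * (if0 1 then 0 else -4)))) | E=∅ | St=∅]
[1] [T=(λz. (let p = z in p)) | E=∅ | St=[thunk]]
[2] [T=(let p = z in p) | E={z↦thunk(((λz. (let q = ((λy. z) -4) in (if0 q then 6 else z))) ((-4 * 4) * (if0 1 then 0 else -4))), ∅)} | St=∅]
[3] [T=p | E={p↦thunk(z, {z↦thunk(((λz. (let q = ((λy. z) -4) in (if0 q then 6 else z))) ((-4 * 4) * (if0 1 then 0 else -4))), ∅)}), z↦thunk(((λz. (let q = ((λy. z) -4) in (if0 q then 6 else z))) ((-4 * 4) * (if0 1 then 0 else -4))), ∅)} | St=∅]
[4] [T=z | E={z↦thunk(((λz. (let q = ((λy. z) -4) in (if0 q then 6 else z))) ((-4 * 4) * (if0 1 then 0 else -4))), ∅)} | St=∅]
[5] [T=((λz. (let q = ((λy. z) -4) in (if0 q then 6 else z))) ((-4 * 4) * (if0 1 then 0 else -4))) | E=∅ | St=∅]
[6] [T=(λz. (let q = ((λy. z) -4) in (if0 q then 6 else z))) | E=∅ | St=[thunk]]
[7] [T=(let q = ((λy. z) -4) in (if0 q then 6 else z)) | E={z↦thunk(((-4 * 4) * (if0 1 then 0 else -4)), ∅)} | St=∅]
[8] [T=(if0 q then 6 else z) | E={q↦thunk(((λy. z) -4), {z↦thunk(((-4 * 4) * (if0 1 then 0 else -4)), ∅)}), z↦thunk(((-4 * 4) * (if0 1 then 0 else -4)), ∅)} | St=∅]
[9] [T=q | E={q↦thunk(((λy. z) -4), {z↦thunk(((-4 * 4) * (if0 1 then 0 else -4)), ∅)}), z↦thunk(((-4 * 4) * (if0 1 then 0 else -4)), ∅)} | St=[if0]]
[10] [T=((λy. z) -4) | E={z↦thunk(((-4 * 4) * (if0 1 then 0 else -4)), ∅)} | St=[if0]]
[11] [T=(λy. z) | E={z↦thunk(((-4 * 4) * (if0 1 then 0 else -4)), ∅)} | St=[thunk :: if0]]
[12] [T=z | E={y↦thunk(-4, {z↦thunk(((-4 * 4) * (if0 1 then 0 else -4)), ∅)}), z↦thunk(((-4 * 4) * (if0 1 then 0 else -4)), ∅)} | St=[if0]]
[13] [T=((-4 * 4) * (if0 1 then 0 else -4)) | E=∅ | St=[if0]]
[14] [T=(-4 * 4) | E=∅ | St=[mulR :: if0]]
[15] [T=-4 | E=∅ | St=[mulR :: mulR :: if0]]
[16] [T=4 | E=∅ | St=[mulL(-4) :: mulR :: if0]]
[17] [T=(if0 1 then 0 else -4) | E=∅ | St=[mulL(-16) :: if0]]
[18] [T=1 | E=∅ | St=[if0 :: mulL(-16) :: if0]]
[19] [T=-4 | E=∅ | St=[mulL(-16) :: if0]]
[20] [T=z | E={q↦thunk(((λy. z) -4), {z↦thunk(((-4 * 4) * (if0 1 then 0 else -4)), ∅)}), z↦thunk(((-4 * 4) * (if0 1 then 0 else -4)), ∅)} | St=∅]
[21] [T=((-4 * 4) * (if0 1 then 0 else -4)) | E=∅ | St=∅]
[22] [T=(-4 * 4) | E=∅ | St=[mulR]]
[23] [T=-4 | E=∅ | St=[mulR :: mulR]]
[24] [T=4 | E=∅ | St=[mulL(-4) :: mulR]]
[25] [T=(if0 1 then 0 else -4) | E=∅ | St=[mulL(-16)]]
[26] [T=1 | E=∅ | St=[if0 :: mulL(-16)]]
[27] [T=-4 | E=∅ | St=[mulL(-16)]]
→ final value 64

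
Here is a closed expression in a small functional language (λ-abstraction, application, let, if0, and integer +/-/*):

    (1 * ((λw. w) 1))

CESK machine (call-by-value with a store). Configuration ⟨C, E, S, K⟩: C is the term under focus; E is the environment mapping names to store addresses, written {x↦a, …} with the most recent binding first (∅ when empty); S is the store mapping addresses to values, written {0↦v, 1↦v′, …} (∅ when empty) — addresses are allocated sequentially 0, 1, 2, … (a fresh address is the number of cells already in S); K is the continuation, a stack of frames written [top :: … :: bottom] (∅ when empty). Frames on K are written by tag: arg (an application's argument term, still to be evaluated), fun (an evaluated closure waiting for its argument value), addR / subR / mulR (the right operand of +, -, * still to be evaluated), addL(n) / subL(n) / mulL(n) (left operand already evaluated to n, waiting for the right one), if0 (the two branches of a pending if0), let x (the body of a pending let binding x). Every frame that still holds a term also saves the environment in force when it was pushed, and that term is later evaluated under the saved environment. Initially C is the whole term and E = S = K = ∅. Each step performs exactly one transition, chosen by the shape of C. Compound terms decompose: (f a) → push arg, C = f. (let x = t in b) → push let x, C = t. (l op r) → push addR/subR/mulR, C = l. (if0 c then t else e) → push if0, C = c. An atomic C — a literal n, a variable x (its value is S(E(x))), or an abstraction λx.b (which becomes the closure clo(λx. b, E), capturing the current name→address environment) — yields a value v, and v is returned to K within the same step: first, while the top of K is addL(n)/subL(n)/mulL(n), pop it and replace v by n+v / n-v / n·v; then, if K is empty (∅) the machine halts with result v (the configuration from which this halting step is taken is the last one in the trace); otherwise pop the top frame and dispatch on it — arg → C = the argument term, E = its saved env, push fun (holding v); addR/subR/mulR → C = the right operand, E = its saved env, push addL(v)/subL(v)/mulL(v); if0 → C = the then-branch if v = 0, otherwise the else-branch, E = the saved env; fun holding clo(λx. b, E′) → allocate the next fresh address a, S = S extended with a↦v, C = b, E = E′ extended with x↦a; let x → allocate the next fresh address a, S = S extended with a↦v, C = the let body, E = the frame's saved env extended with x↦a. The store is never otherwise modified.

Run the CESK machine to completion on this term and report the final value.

Answer: 1

Machine steps:
[0] [C=(1 * ((λw. w) 1)) | E=∅ | S=∅ | K=∅]
[1] [C=1 | E=∅ | S=∅ | K=[mulR]]
[2] [C=((λw. w) 1) | E=∅ | S=∅ | K=[mulL(1)]]
[3] [C=(λw. w) | E=∅ | S=∅ | K=[arg :: mulL(1)]]
[4] [C=1 | E=∅ | S=∅ | K=[fun :: mulL(1)]]
[5] [C=w | E={w↦0} | S={0↦1} | K=[mulL(1)]]
→ final value 1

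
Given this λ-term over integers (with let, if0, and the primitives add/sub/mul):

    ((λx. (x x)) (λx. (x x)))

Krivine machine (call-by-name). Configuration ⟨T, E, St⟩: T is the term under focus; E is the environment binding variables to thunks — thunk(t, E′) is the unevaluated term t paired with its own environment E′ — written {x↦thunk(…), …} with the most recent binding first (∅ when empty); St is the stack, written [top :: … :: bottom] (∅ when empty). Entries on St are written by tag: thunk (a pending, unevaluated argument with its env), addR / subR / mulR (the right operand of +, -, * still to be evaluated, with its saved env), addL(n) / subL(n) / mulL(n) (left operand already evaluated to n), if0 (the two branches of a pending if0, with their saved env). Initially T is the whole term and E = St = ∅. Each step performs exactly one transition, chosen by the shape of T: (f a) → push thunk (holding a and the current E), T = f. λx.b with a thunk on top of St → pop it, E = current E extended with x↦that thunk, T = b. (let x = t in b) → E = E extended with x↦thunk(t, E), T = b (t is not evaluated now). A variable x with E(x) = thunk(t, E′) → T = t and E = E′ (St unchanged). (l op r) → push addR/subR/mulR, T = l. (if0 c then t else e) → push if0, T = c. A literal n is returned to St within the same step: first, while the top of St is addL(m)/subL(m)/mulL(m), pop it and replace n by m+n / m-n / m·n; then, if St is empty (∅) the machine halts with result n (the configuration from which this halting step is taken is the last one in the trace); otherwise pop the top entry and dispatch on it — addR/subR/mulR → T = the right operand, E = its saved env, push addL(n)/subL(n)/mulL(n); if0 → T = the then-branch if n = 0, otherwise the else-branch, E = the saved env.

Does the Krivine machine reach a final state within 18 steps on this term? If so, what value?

0. [T=((λx. (x x)) (λx. (x x))) | E=∅ | St=∅]
1. [T=(λx. (x x)) | E=∅ | St=[thunk]]
2. [T=(x x) | E={x↦thunk((λx. (x x)), ∅)} | St=∅]
3. [T=x | E={x↦thunk((λx. (x x)), ∅)} | St=[thunk]]
4. [T=(λx. (x x)) | E=∅ | St=[thunk]]
5. [T=(x x) | E={x↦thunk(x, {x↦thunk((λx. (x x)), ∅)})} | St=∅]
6. [T=x | E={x↦thunk(x, {x↦thunk((λx. (x x)), ∅)})} | St=[thunk]]
7. [T=x | E={x↦thunk((λx. (x x)), ∅)} | St=[thunk]]
8. [T=(λx. (x x)) | E=∅ | St=[thunk]]
9. [T=(x x) | E={x↦thunk(x, {x↦thunk(x, {x↦thunk((λx. (x x)), ∅)})})} | St=∅]
10. [T=x | E={x↦thunk(x, {x↦thunk(x, {x↦thunk((λx. (x x)), ∅)})})} | St=[thunk]]
11. [T=x | E={x↦thunk(x, {x↦thunk((λx. (x x)), ∅)})} | St=[thunk]]
12. [T=x | E={x↦thunk((λx. (x x)), ∅)} | St=[thunk]]
13. [T=(λx. (x x)) | E=∅ | St=[thunk]]
14. [T=(x x) | E={x↦thunk(x, {x↦thunk(x, {x↦thunk(x, {x↦thunk((λx. (x x)), ∅)})})})} | St=∅]
15. [T=x | E={x↦thunk(x, {x↦thunk(x, {x↦thunk(x, {x↦thunk((λx. (x x)), ∅)})})})} | St=[thunk]]
16. [T=x | E={x↦thunk(x, {x↦thunk(x, {x↦thunk((λx. (x x)), ∅)})})} | St=[thunk]]
17. [T=x | E={x↦thunk(x, {x↦thunk((λx. (x x)), ∅)})} | St=[thunk]]
18. [T=x | E={x↦thunk((λx. (x x)), ∅)} | St=[thunk]]
→ 18 transitions taken and the configuration is still not final: no result within 18 steps

Answer: DIVERGES (no final state within 18 steps)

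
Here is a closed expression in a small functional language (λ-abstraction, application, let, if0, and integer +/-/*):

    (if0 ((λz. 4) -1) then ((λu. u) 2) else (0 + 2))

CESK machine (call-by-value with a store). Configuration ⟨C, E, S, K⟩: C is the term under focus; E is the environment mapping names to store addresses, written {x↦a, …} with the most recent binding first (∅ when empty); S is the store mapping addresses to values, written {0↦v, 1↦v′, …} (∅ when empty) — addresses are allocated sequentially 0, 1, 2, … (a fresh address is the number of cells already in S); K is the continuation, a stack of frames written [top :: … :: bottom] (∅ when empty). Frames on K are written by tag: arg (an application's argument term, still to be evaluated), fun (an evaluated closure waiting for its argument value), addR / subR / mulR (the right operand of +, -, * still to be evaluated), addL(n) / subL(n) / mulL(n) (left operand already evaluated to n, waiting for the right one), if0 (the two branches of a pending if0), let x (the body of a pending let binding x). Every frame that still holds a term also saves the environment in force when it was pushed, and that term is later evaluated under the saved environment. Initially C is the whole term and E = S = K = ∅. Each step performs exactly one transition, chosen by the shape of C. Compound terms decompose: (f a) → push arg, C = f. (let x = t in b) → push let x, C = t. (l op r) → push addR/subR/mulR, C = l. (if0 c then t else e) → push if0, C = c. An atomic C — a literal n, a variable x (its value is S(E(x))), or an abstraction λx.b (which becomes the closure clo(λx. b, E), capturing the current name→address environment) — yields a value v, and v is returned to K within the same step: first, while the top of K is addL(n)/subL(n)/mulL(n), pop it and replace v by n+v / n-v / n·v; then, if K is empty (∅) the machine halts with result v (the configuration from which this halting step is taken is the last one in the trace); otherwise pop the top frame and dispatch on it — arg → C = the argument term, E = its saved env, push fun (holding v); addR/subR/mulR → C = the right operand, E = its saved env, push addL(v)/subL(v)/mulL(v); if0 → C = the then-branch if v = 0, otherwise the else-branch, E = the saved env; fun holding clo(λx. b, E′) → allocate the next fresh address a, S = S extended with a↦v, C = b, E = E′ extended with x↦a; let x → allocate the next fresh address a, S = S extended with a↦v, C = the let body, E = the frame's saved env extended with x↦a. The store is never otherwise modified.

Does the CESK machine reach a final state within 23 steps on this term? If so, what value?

t=0: <C=(if0 ((λz. 4) -1) then ((λu. u) 2) else (0 + 2)), E=∅, S=∅, K=∅>
t=1: <C=((λz. 4) -1), E=∅, S=∅, K=[if0]>
t=2: <C=(λz. 4), E=∅, S=∅, K=[arg :: if0]>
t=3: <C=-1, E=∅, S=∅, K=[fun :: if0]>
t=4: <C=4, E={z↦0}, S={0↦-1}, K=[if0]>
t=5: <C=(0 + 2), E=∅, S={0↦-1}, K=∅>
t=6: <C=0, E=∅, S={0↦-1}, K=[addR]>
t=7: <C=2, E=∅, S={0↦-1}, K=[addL(0)]>
→ final value 2

Answer: 2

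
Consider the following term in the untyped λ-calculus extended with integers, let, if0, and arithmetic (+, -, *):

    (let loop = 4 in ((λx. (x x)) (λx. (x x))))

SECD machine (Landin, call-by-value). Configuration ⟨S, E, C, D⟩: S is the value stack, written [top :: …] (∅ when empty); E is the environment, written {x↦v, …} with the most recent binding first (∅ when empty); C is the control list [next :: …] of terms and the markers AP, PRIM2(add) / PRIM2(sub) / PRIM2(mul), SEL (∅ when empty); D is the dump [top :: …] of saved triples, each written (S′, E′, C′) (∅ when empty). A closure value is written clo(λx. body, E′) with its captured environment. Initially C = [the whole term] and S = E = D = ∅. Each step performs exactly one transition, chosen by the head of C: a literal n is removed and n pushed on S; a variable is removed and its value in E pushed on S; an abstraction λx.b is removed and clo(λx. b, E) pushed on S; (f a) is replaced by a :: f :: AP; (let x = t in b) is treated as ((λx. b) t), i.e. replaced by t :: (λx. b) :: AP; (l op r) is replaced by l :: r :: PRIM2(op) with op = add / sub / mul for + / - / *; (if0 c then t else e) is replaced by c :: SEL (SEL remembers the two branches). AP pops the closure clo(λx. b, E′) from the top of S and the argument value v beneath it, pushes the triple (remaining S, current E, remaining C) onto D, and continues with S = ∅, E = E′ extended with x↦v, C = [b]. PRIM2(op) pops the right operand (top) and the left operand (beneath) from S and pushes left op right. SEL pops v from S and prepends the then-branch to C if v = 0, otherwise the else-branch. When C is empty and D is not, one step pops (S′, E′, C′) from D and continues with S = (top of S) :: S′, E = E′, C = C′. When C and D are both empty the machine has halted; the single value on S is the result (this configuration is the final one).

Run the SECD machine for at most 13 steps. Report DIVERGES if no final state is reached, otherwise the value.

t=0: [S=∅ | E=∅ | C=[(let loop = 4 in ((λx. (x x)) (λx. (x x))))] | D=∅]
t=1: [S=∅ | E=∅ | C=[4 :: (λloop. ((λx. (x x)) (λx. (x x)))) :: AP] | D=∅]
t=2: [S=[4] | E=∅ | C=[(λloop. ((λx. (x x)) (λx. (x x)))) :: AP] | D=∅]
t=3: [S=[clo(λloop. ((λx. (x x)) (λx. (x x))), ∅) :: 4] | E=∅ | C=[AP] | D=∅]
t=4: [S=∅ | E={loop↦4} | C=[((λx. (x x)) (λx. (x x)))] | D=[(∅, ∅, ∅)]]
t=5: [S=∅ | E={loop↦4} | C=[(λx. (x x)) :: (λx. (x x)) :: AP] | D=[(∅, ∅, ∅)]]
t=6: [S=[clo(λx. (x x), {loop↦4})] | E={loop↦4} | C=[(λx. (x x)) :: AP] | D=[(∅, ∅, ∅)]]
t=7: [S=[clo(λx. (x x), {loop↦4}) :: clo(λx. (x x), {loop↦4})] | E={loop↦4} | C=[AP] | D=[(∅, ∅, ∅)]]
t=8: [S=∅ | E={x↦clo(λx. (x x), {loop↦4}), loop↦4} | C=[(x x)] | D=[(∅, {loop↦4}, ∅) :: (∅, ∅, ∅)]]
t=9: [S=∅ | E={x↦clo(λx. (x x), {loop↦4}), loop↦4} | C=[x :: x :: AP] | D=[(∅, {loop↦4}, ∅) :: (∅, ∅, ∅)]]
t=10: [S=[clo(λx. (x x), {loop↦4})] | E={x↦clo(λx. (x x), {loop↦4}), loop↦4} | C=[x :: AP] | D=[(∅, {loop↦4}, ∅) :: (∅, ∅, ∅)]]
t=11: [S=[clo(λx. (x x), {loop↦4}) :: clo(λx. (x x), {loop↦4})] | E={x↦clo(λx. (x x), {loop↦4}), loop↦4} | C=[AP] | D=[(∅, {loop↦4}, ∅) :: (∅, ∅, ∅)]]
t=12: [S=∅ | E={x↦clo(λx. (x x), {loop↦4}), loop↦4} | C=[(x x)] | D=[(∅, {x↦clo(λx. (x x), {loop↦4}), loop↦4}, ∅) :: (∅, {loop↦4}, ∅) :: (∅, ∅, ∅)]]
t=13: [S=∅ | E={x↦clo(λx. (x x), {loop↦4}), loop↦4} | C=[x :: x :: AP] | D=[(∅, {x↦clo(λx. (x x), {loop↦4}), loop↦4}, ∅) :: (∅, {loop↦4}, ∅) :: (∅, ∅, ∅)]]
→ 13 transitions taken and the configuration is still not final: no result within 13 steps

Answer: DIVERGES (no final state within 13 steps)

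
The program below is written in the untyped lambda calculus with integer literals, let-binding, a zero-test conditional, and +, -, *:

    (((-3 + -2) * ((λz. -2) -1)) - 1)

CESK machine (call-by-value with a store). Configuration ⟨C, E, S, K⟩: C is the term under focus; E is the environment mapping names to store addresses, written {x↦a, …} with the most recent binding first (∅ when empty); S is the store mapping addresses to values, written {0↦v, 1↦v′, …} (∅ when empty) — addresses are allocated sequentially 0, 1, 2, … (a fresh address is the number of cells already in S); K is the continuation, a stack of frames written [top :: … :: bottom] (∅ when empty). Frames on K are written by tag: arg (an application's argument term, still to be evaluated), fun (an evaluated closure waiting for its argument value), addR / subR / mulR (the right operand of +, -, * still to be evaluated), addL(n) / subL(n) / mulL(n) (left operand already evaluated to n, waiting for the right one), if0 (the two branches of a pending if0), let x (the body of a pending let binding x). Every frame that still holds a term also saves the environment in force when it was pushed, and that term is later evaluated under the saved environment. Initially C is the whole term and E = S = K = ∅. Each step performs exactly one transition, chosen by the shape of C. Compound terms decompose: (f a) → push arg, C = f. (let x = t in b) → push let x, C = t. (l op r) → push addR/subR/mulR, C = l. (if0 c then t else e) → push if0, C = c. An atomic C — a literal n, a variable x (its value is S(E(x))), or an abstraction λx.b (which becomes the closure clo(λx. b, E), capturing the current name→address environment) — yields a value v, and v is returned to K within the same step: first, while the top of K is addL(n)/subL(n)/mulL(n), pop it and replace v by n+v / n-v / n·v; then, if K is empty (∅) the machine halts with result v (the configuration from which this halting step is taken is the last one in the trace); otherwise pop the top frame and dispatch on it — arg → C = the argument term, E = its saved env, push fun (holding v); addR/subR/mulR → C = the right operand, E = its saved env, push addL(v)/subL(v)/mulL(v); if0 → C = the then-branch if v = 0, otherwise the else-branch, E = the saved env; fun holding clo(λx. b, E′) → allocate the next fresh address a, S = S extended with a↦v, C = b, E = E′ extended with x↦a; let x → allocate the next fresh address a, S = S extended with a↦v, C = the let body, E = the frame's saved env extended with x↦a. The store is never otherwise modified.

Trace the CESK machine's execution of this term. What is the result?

Answer: 9

Machine steps:
0. ⟨C=(((-3 + -2) * ((λz. -2) -1)) - 1); E=∅; S=∅; K=∅⟩
1. ⟨C=((-3 + -2) * ((λz. -2) -1)); E=∅; S=∅; K=[subR]⟩
2. ⟨C=(-3 + -2); E=∅; S=∅; K=[mulR :: subR]⟩
3. ⟨C=-3; E=∅; S=∅; K=[addR :: mulR :: subR]⟩
4. ⟨C=-2; E=∅; S=∅; K=[addL(-3) :: mulR :: subR]⟩
5. ⟨C=((λz. -2) -1); E=∅; S=∅; K=[mulL(-5) :: subR]⟩
6. ⟨C=(λz. -2); E=∅; S=∅; K=[arg :: mulL(-5) :: subR]⟩
7. ⟨C=-1; E=∅; S=∅; K=[fun :: mulL(-5) :: subR]⟩
8. ⟨C=-2; E={z↦0}; S={0↦-1}; K=[mulL(-5) :: subR]⟩
9. ⟨C=1; E=∅; S={0↦-1}; K=[subL(10)]⟩
→ final value 9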